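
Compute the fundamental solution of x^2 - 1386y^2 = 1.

First expand sqrt(1386) as a continued fraction. With x_i = (sqrt(1386) + m_i)/d_i and (m_0, d_0) = (0, 1): a_0 = floor(sqrt(1386)) = 37, since 37^2 = 1369 <= 1386 < 1444 = 38^2.
Iterate m_{i+1} = d_i*a_i - m_i, d_{i+1} = (1386 - m_{i+1}^2)/d_i, a_{i+1} = floor((a_0 + m_{i+1})/d_{i+1}):
  m_1 = 1*37 - 0 = 37, d_1 = (1386 - 37^2)/1 = 17/1 = 17, a_1 = floor((37 + 37)/17) = 4.
  m_2 = 17*4 - 37 = 31, d_2 = (1386 - 31^2)/17 = 425/17 = 25, a_2 = floor((37 + 31)/25) = 2.
  m_3 = 25*2 - 31 = 19, d_3 = (1386 - 19^2)/25 = 1025/25 = 41, a_3 = floor((37 + 19)/41) = 1.
  m_4 = 41*1 - 19 = 22, d_4 = (1386 - 22^2)/41 = 902/41 = 22, a_4 = floor((37 + 22)/22) = 2.
  m_5 = 22*2 - 22 = 22, d_5 = (1386 - 22^2)/22 = 902/22 = 41, a_5 = floor((37 + 22)/41) = 1.
  m_6 = 41*1 - 22 = 19, d_6 = (1386 - 19^2)/41 = 1025/41 = 25, a_6 = floor((37 + 19)/25) = 2.
  m_7 = 25*2 - 19 = 31, d_7 = (1386 - 31^2)/25 = 425/25 = 17, a_7 = floor((37 + 31)/17) = 4.
  m_8 = 17*4 - 31 = 37, d_8 = (1386 - 37^2)/17 = 17/17 = 1, a_8 = floor((37 + 37)/1) = 74.
  m_9 = 1*74 - 37 = 37, d_9 = (1386 - 37^2)/1 = 17/1 = 17: (m_9, d_9) = (m_1, d_1) = (37, 17), so from here the quotients repeat a_1, ..., a_8; the period length is 8.
So sqrt(1386) = [37; (4, 2, 1, 2, 1, 2, 4, 74)] with period length k = 8.
k is even, so the fundamental solution of x^2 - 1386y^2 = 1 is (p_{k-1}, q_{k-1}) = (p_7, q_7); compute convergents through index 7.
Convergents (p_i = a_i*p_{i-1} + p_{i-2}, q_i = a_i*q_{i-1} + q_{i-2} with p_{-2}=0, p_{-1}=1, q_{-2}=1, q_{-1}=0):
  i=0: a_0=37, p_0 = 37*1 + 0 = 37, q_0 = 37*0 + 1 = 1.
  i=1: a_1=4, p_1 = 4*37 + 1 = 149, q_1 = 4*1 + 0 = 4.
  i=2: a_2=2, p_2 = 2*149 + 37 = 335, q_2 = 2*4 + 1 = 9.
  i=3: a_3=1, p_3 = 1*335 + 149 = 484, q_3 = 1*9 + 4 = 13.
  i=4: a_4=2, p_4 = 2*484 + 335 = 1303, q_4 = 2*13 + 9 = 35.
  i=5: a_5=1, p_5 = 1*1303 + 484 = 1787, q_5 = 1*35 + 13 = 48.
  i=6: a_6=2, p_6 = 2*1787 + 1303 = 4877, q_6 = 2*48 + 35 = 131.
  i=7: a_7=4, p_7 = 4*4877 + 1787 = 21295, q_7 = 4*131 + 48 = 572.
Check: 21295^2 - 1386*572^2 = 453477025 - 453477024 = 1, so (x, y) = (21295, 572) solves the equation, and by the theorem it is the least positive solution.

(x, y) = (21295, 572)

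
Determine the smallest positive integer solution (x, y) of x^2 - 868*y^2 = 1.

First expand sqrt(868) as a continued fraction. With x_i = (sqrt(868) + m_i)/d_i and (m_0, d_0) = (0, 1): a_0 = floor(sqrt(868)) = 29, since 29^2 = 841 <= 868 < 900 = 30^2.
Iterate m_{i+1} = d_i*a_i - m_i, d_{i+1} = (868 - m_{i+1}^2)/d_i, a_{i+1} = floor((a_0 + m_{i+1})/d_{i+1}):
  m_1 = 1*29 - 0 = 29, d_1 = (868 - 29^2)/1 = 27/1 = 27, a_1 = floor((29 + 29)/27) = 2.
  m_2 = 27*2 - 29 = 25, d_2 = (868 - 25^2)/27 = 243/27 = 9, a_2 = floor((29 + 25)/9) = 6.
  m_3 = 9*6 - 25 = 29, d_3 = (868 - 29^2)/9 = 27/9 = 3, a_3 = floor((29 + 29)/3) = 19.
  m_4 = 3*19 - 29 = 28, d_4 = (868 - 28^2)/3 = 84/3 = 28, a_4 = floor((29 + 28)/28) = 2.
  m_5 = 28*2 - 28 = 28, d_5 = (868 - 28^2)/28 = 84/28 = 3, a_5 = floor((29 + 28)/3) = 19.
  m_6 = 3*19 - 28 = 29, d_6 = (868 - 29^2)/3 = 27/3 = 9, a_6 = floor((29 + 29)/9) = 6.
  m_7 = 9*6 - 29 = 25, d_7 = (868 - 25^2)/9 = 243/9 = 27, a_7 = floor((29 + 25)/27) = 2.
  m_8 = 27*2 - 25 = 29, d_8 = (868 - 29^2)/27 = 27/27 = 1, a_8 = floor((29 + 29)/1) = 58.
  m_9 = 1*58 - 29 = 29, d_9 = (868 - 29^2)/1 = 27/1 = 27: (m_9, d_9) = (m_1, d_1) = (29, 27), so from here the quotients repeat a_1, ..., a_8; the period length is 8.
So sqrt(868) = [29; (2, 6, 19, 2, 19, 6, 2, 58)] with period length k = 8.
k is even, so the fundamental solution of x^2 - 868y^2 = 1 is (p_{k-1}, q_{k-1}) = (p_7, q_7); compute convergents through index 7.
Convergents (p_i = a_i*p_{i-1} + p_{i-2}, q_i = a_i*q_{i-1} + q_{i-2} with p_{-2}=0, p_{-1}=1, q_{-2}=1, q_{-1}=0):
  i=0: a_0=29, p_0 = 29*1 + 0 = 29, q_0 = 29*0 + 1 = 1.
  i=1: a_1=2, p_1 = 2*29 + 1 = 59, q_1 = 2*1 + 0 = 2.
  i=2: a_2=6, p_2 = 6*59 + 29 = 383, q_2 = 6*2 + 1 = 13.
  i=3: a_3=19, p_3 = 19*383 + 59 = 7336, q_3 = 19*13 + 2 = 249.
  i=4: a_4=2, p_4 = 2*7336 + 383 = 15055, q_4 = 2*249 + 13 = 511.
  i=5: a_5=19, p_5 = 19*15055 + 7336 = 293381, q_5 = 19*511 + 249 = 9958.
  i=6: a_6=6, p_6 = 6*293381 + 15055 = 1775341, q_6 = 6*9958 + 511 = 60259.
  i=7: a_7=2, p_7 = 2*1775341 + 293381 = 3844063, q_7 = 2*60259 + 9958 = 130476.
Check: 3844063^2 - 868*130476^2 = 14776820347969 - 14776820347968 = 1, so (x, y) = (3844063, 130476) solves the equation, and by the theorem it is the least positive solution.

(x, y) = (3844063, 130476)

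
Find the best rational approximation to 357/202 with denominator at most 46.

Expand x = 357/202 as a continued fraction with the Euclidean algorithm:
  357 = 1*202 + 155, so a_0 = 1.
  202 = 1*155 + 47, so a_1 = 1.
  155 = 3*47 + 14, so a_2 = 3.
  47 = 3*14 + 5, so a_3 = 3.
  14 = 2*5 + 4, so a_4 = 2.
  5 = 1*4 + 1, so a_5 = 1.
  4 = 4*1 + 0, so a_6 = 4.
so x = [1; 1, 3, 3, 2, 1, 4].
Convergents (p_i = a_i*p_{i-1} + p_{i-2}, q_i = a_i*q_{i-1} + q_{i-2} with p_{-2}=0, p_{-1}=1, q_{-2}=1, q_{-1}=0), until the denominator exceeds 46:
  i=0: a_0=1, p_0 = 1*1 + 0 = 1, q_0 = 1*0 + 1 = 1.
  i=1: a_1=1, p_1 = 1*1 + 1 = 2, q_1 = 1*1 + 0 = 1.
  i=2: a_2=3, p_2 = 3*2 + 1 = 7, q_2 = 3*1 + 1 = 4.
  i=3: a_3=3, p_3 = 3*7 + 2 = 23, q_3 = 3*4 + 1 = 13.
  i=4: a_4=2, p_4 = 2*23 + 7 = 53, q_4 = 2*13 + 4 = 30.
  i=5: a_5=1, p_5 = 1*53 + 23 = 76, q_5 = 1*30 + 13 = 43.
  i=6: a_6=4, p_6 = 4*76 + 53 = 357, q_6 = 4*43 + 30 = 202.
q_6 = 202 > 46, so the last convergent with denominator <= 46 is p_5/q_5 = 76/43.
The closest fraction with denominator <= 46 is either p_5/q_5 or the intermediate fraction (k*p_5 + p_4)/(k*q_5 + q_4) with the largest k >= 1 whose denominator stays <= 46; these approach x as k grows, and every other convergent or intermediate fraction in range is farther away.
Largest k: floor((46 - q_4)/q_5) = floor((46 - 30)/43) = 0.
Since k = 0, no intermediate fraction beyond p_5/q_5 has denominator <= 46, so the convergent 76/43 is the closest (its error is |357*43 - 76*202|/(202*43) = 1/8686).

76/43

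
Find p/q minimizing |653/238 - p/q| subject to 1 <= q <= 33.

Expand x = 653/238 as a continued fraction with the Euclidean algorithm:
  653 = 2*238 + 177, so a_0 = 2.
  238 = 1*177 + 61, so a_1 = 1.
  177 = 2*61 + 55, so a_2 = 2.
  61 = 1*55 + 6, so a_3 = 1.
  55 = 9*6 + 1, so a_4 = 9.
  6 = 6*1 + 0, so a_5 = 6.
so x = [2; 1, 2, 1, 9, 6].
Convergents (p_i = a_i*p_{i-1} + p_{i-2}, q_i = a_i*q_{i-1} + q_{i-2} with p_{-2}=0, p_{-1}=1, q_{-2}=1, q_{-1}=0), until the denominator exceeds 33:
  i=0: a_0=2, p_0 = 2*1 + 0 = 2, q_0 = 2*0 + 1 = 1.
  i=1: a_1=1, p_1 = 1*2 + 1 = 3, q_1 = 1*1 + 0 = 1.
  i=2: a_2=2, p_2 = 2*3 + 2 = 8, q_2 = 2*1 + 1 = 3.
  i=3: a_3=1, p_3 = 1*8 + 3 = 11, q_3 = 1*3 + 1 = 4.
  i=4: a_4=9, p_4 = 9*11 + 8 = 107, q_4 = 9*4 + 3 = 39.
q_4 = 39 > 33, so the last convergent with denominator <= 33 is p_3/q_3 = 11/4.
The closest fraction with denominator <= 33 is either p_3/q_3 or the intermediate fraction (k*p_3 + p_2)/(k*q_3 + q_2) with the largest k >= 1 whose denominator stays <= 33; these approach x as k grows, and every other convergent or intermediate fraction in range is farther away.
Largest k: floor((33 - q_2)/q_3) = floor((33 - 3)/4) = 7.
That gives (7*11 + 8)/(7*4 + 3) = 85/31.
Compare the errors: |x - 11/4| = |653*4 - 11*238|/(238*4) = 6/952, and |x - 85/31| = |653*31 - 85*238|/(238*31) = 13/7378.
Cross-multiplying, 13*952 = 12376 < 44268 = 6*7378, so 13/7378 is smaller: the intermediate fraction 85/31 is closer to x than 11/4.

85/31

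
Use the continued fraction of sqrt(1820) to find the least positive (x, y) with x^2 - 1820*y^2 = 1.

(x, y) = (8191, 192)

First expand sqrt(1820) as a continued fraction. With x_i = (sqrt(1820) + m_i)/d_i and (m_0, d_0) = (0, 1): a_0 = floor(sqrt(1820)) = 42, since 42^2 = 1764 <= 1820 < 1849 = 43^2.
Iterate m_{i+1} = d_i*a_i - m_i, d_{i+1} = (1820 - m_{i+1}^2)/d_i, a_{i+1} = floor((a_0 + m_{i+1})/d_{i+1}):
  m_1 = 1*42 - 0 = 42, d_1 = (1820 - 42^2)/1 = 56/1 = 56, a_1 = floor((42 + 42)/56) = 1.
  m_2 = 56*1 - 42 = 14, d_2 = (1820 - 14^2)/56 = 1624/56 = 29, a_2 = floor((42 + 14)/29) = 1.
  m_3 = 29*1 - 14 = 15, d_3 = (1820 - 15^2)/29 = 1595/29 = 55, a_3 = floor((42 + 15)/55) = 1.
  m_4 = 55*1 - 15 = 40, d_4 = (1820 - 40^2)/55 = 220/55 = 4, a_4 = floor((42 + 40)/4) = 20.
  m_5 = 4*20 - 40 = 40, d_5 = (1820 - 40^2)/4 = 220/4 = 55, a_5 = floor((42 + 40)/55) = 1.
  m_6 = 55*1 - 40 = 15, d_6 = (1820 - 15^2)/55 = 1595/55 = 29, a_6 = floor((42 + 15)/29) = 1.
  m_7 = 29*1 - 15 = 14, d_7 = (1820 - 14^2)/29 = 1624/29 = 56, a_7 = floor((42 + 14)/56) = 1.
  m_8 = 56*1 - 14 = 42, d_8 = (1820 - 42^2)/56 = 56/56 = 1, a_8 = floor((42 + 42)/1) = 84.
  m_9 = 1*84 - 42 = 42, d_9 = (1820 - 42^2)/1 = 56/1 = 56: (m_9, d_9) = (m_1, d_1) = (42, 56), so from here the quotients repeat a_1, ..., a_8; the period length is 8.
So sqrt(1820) = [42; (1, 1, 1, 20, 1, 1, 1, 84)] with period length k = 8.
k is even, so the fundamental solution of x^2 - 1820y^2 = 1 is (p_{k-1}, q_{k-1}) = (p_7, q_7); compute convergents through index 7.
Convergents (p_i = a_i*p_{i-1} + p_{i-2}, q_i = a_i*q_{i-1} + q_{i-2} with p_{-2}=0, p_{-1}=1, q_{-2}=1, q_{-1}=0):
  i=0: a_0=42, p_0 = 42*1 + 0 = 42, q_0 = 42*0 + 1 = 1.
  i=1: a_1=1, p_1 = 1*42 + 1 = 43, q_1 = 1*1 + 0 = 1.
  i=2: a_2=1, p_2 = 1*43 + 42 = 85, q_2 = 1*1 + 1 = 2.
  i=3: a_3=1, p_3 = 1*85 + 43 = 128, q_3 = 1*2 + 1 = 3.
  i=4: a_4=20, p_4 = 20*128 + 85 = 2645, q_4 = 20*3 + 2 = 62.
  i=5: a_5=1, p_5 = 1*2645 + 128 = 2773, q_5 = 1*62 + 3 = 65.
  i=6: a_6=1, p_6 = 1*2773 + 2645 = 5418, q_6 = 1*65 + 62 = 127.
  i=7: a_7=1, p_7 = 1*5418 + 2773 = 8191, q_7 = 1*127 + 65 = 192.
Check: 8191^2 - 1820*192^2 = 67092481 - 67092480 = 1, so (x, y) = (8191, 192) solves the equation, and by the theorem it is the least positive solution.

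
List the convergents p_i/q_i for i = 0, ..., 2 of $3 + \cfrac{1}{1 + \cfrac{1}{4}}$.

3/1, 4/1, 19/5

Using the convergent recurrence p_i = a_i*p_{i-1} + p_{i-2}, q_i = a_i*q_{i-1} + q_{i-2} with p_{-2}=0, p_{-1}=1, q_{-2}=1, q_{-1}=0:
  i=0: a_0=3, p_0 = 3*1 + 0 = 3, q_0 = 3*0 + 1 = 1.
  i=1: a_1=1, p_1 = 1*3 + 1 = 4, q_1 = 1*1 + 0 = 1.
  i=2: a_2=4, p_2 = 4*4 + 3 = 19, q_2 = 4*1 + 1 = 5.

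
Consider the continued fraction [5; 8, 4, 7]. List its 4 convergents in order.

Using the convergent recurrence p_i = a_i*p_{i-1} + p_{i-2}, q_i = a_i*q_{i-1} + q_{i-2} with p_{-2}=0, p_{-1}=1, q_{-2}=1, q_{-1}=0:
  i=0: a_0=5, p_0 = 5*1 + 0 = 5, q_0 = 5*0 + 1 = 1.
  i=1: a_1=8, p_1 = 8*5 + 1 = 41, q_1 = 8*1 + 0 = 8.
  i=2: a_2=4, p_2 = 4*41 + 5 = 169, q_2 = 4*8 + 1 = 33.
  i=3: a_3=7, p_3 = 7*169 + 41 = 1224, q_3 = 7*33 + 8 = 239.

5/1, 41/8, 169/33, 1224/239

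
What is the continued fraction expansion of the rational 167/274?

[0; 1, 1, 1, 1, 3, 1, 1, 1, 1, 2]

Run the Euclidean algorithm on 167 and 274; the successive quotients are the partial quotients a_0, a_1, ... (each step inverts the fractional part left over by the previous one):
  167 = 0*274 + 167, so a_0 = 0.
  274 = 1*167 + 107, so a_1 = 1.
  167 = 1*107 + 60, so a_2 = 1.
  107 = 1*60 + 47, so a_3 = 1.
  60 = 1*47 + 13, so a_4 = 1.
  47 = 3*13 + 8, so a_5 = 3.
  13 = 1*8 + 5, so a_6 = 1.
  8 = 1*5 + 3, so a_7 = 1.
  5 = 1*3 + 2, so a_8 = 1.
  3 = 1*2 + 1, so a_9 = 1.
  2 = 2*1 + 0, so a_10 = 2.
The remainder reaches 0 after 11 divisions, so the expansion has 11 partial quotients, read off in order.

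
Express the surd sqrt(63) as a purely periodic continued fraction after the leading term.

[7; (1, 14)]

Write x_i = (sqrt(63) + m_i)/d_i with (m_0, d_0) = (0, 1). a_0 = floor(sqrt(63)) = 7, since 7^2 = 49 <= 63 < 64 = 8^2.
Iterate m_{i+1} = d_i*a_i - m_i, d_{i+1} = (63 - m_{i+1}^2)/d_i, a_{i+1} = floor((a_0 + m_{i+1})/d_{i+1}):
  m_1 = 1*7 - 0 = 7, d_1 = (63 - 7^2)/1 = 14/1 = 14, a_1 = floor((7 + 7)/14) = 1.
  m_2 = 14*1 - 7 = 7, d_2 = (63 - 7^2)/14 = 14/14 = 1, a_2 = floor((7 + 7)/1) = 14.
  m_3 = 1*14 - 7 = 7, d_3 = (63 - 7^2)/1 = 14/1 = 14: (m_3, d_3) = (m_1, d_1) = (7, 14), so from here the quotients repeat a_1, a_2; the period length is 2.
Hence the expansion of sqrt(63) is a_0 = 7 followed by the repeating block 1, 14 (period 2).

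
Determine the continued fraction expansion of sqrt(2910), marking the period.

[53; (1, 16, 1, 106)]

Write x_i = (sqrt(2910) + m_i)/d_i with (m_0, d_0) = (0, 1). a_0 = floor(sqrt(2910)) = 53, since 53^2 = 2809 <= 2910 < 2916 = 54^2.
Iterate m_{i+1} = d_i*a_i - m_i, d_{i+1} = (2910 - m_{i+1}^2)/d_i, a_{i+1} = floor((a_0 + m_{i+1})/d_{i+1}):
  m_1 = 1*53 - 0 = 53, d_1 = (2910 - 53^2)/1 = 101/1 = 101, a_1 = floor((53 + 53)/101) = 1.
  m_2 = 101*1 - 53 = 48, d_2 = (2910 - 48^2)/101 = 606/101 = 6, a_2 = floor((53 + 48)/6) = 16.
  m_3 = 6*16 - 48 = 48, d_3 = (2910 - 48^2)/6 = 606/6 = 101, a_3 = floor((53 + 48)/101) = 1.
  m_4 = 101*1 - 48 = 53, d_4 = (2910 - 53^2)/101 = 101/101 = 1, a_4 = floor((53 + 53)/1) = 106.
  m_5 = 1*106 - 53 = 53, d_5 = (2910 - 53^2)/1 = 101/1 = 101: (m_5, d_5) = (m_1, d_1) = (53, 101), so from here the quotients repeat a_1, ..., a_4; the period length is 4.
Hence the expansion of sqrt(2910) is a_0 = 53 followed by the repeating block 1, 16, 1, 106 (period 4).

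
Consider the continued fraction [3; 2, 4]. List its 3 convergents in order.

Using the convergent recurrence p_i = a_i*p_{i-1} + p_{i-2}, q_i = a_i*q_{i-1} + q_{i-2} with p_{-2}=0, p_{-1}=1, q_{-2}=1, q_{-1}=0:
  i=0: a_0=3, p_0 = 3*1 + 0 = 3, q_0 = 3*0 + 1 = 1.
  i=1: a_1=2, p_1 = 2*3 + 1 = 7, q_1 = 2*1 + 0 = 2.
  i=2: a_2=4, p_2 = 4*7 + 3 = 31, q_2 = 4*2 + 1 = 9.

3/1, 7/2, 31/9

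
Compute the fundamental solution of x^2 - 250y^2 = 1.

(x, y) = (39480499, 2496966)

First expand sqrt(250) as a continued fraction. With x_i = (sqrt(250) + m_i)/d_i and (m_0, d_0) = (0, 1): a_0 = floor(sqrt(250)) = 15, since 15^2 = 225 <= 250 < 256 = 16^2.
Iterate m_{i+1} = d_i*a_i - m_i, d_{i+1} = (250 - m_{i+1}^2)/d_i, a_{i+1} = floor((a_0 + m_{i+1})/d_{i+1}):
  m_1 = 1*15 - 0 = 15, d_1 = (250 - 15^2)/1 = 25/1 = 25, a_1 = floor((15 + 15)/25) = 1.
  m_2 = 25*1 - 15 = 10, d_2 = (250 - 10^2)/25 = 150/25 = 6, a_2 = floor((15 + 10)/6) = 4.
  m_3 = 6*4 - 10 = 14, d_3 = (250 - 14^2)/6 = 54/6 = 9, a_3 = floor((15 + 14)/9) = 3.
  m_4 = 9*3 - 14 = 13, d_4 = (250 - 13^2)/9 = 81/9 = 9, a_4 = floor((15 + 13)/9) = 3.
  m_5 = 9*3 - 13 = 14, d_5 = (250 - 14^2)/9 = 54/9 = 6, a_5 = floor((15 + 14)/6) = 4.
  m_6 = 6*4 - 14 = 10, d_6 = (250 - 10^2)/6 = 150/6 = 25, a_6 = floor((15 + 10)/25) = 1.
  m_7 = 25*1 - 10 = 15, d_7 = (250 - 15^2)/25 = 25/25 = 1, a_7 = floor((15 + 15)/1) = 30.
  m_8 = 1*30 - 15 = 15, d_8 = (250 - 15^2)/1 = 25/1 = 25: (m_8, d_8) = (m_1, d_1) = (15, 25), so from here the quotients repeat a_1, ..., a_7; the period length is 7.
So sqrt(250) = [15; (1, 4, 3, 3, 4, 1, 30)] with period length k = 7.
k is odd, so (p_{k-1}, q_{k-1}) only solves x^2 - 250y^2 = -1 and the fundamental solution of x^2 - 250y^2 = 1 is (p_{2k-1}, q_{2k-1}) = (p_13, q_13); compute convergents through index 13, running through the period twice.
Convergents (p_i = a_i*p_{i-1} + p_{i-2}, q_i = a_i*q_{i-1} + q_{i-2} with p_{-2}=0, p_{-1}=1, q_{-2}=1, q_{-1}=0):
  i=0: a_0=15, p_0 = 15*1 + 0 = 15, q_0 = 15*0 + 1 = 1.
  i=1: a_1=1, p_1 = 1*15 + 1 = 16, q_1 = 1*1 + 0 = 1.
  i=2: a_2=4, p_2 = 4*16 + 15 = 79, q_2 = 4*1 + 1 = 5.
  i=3: a_3=3, p_3 = 3*79 + 16 = 253, q_3 = 3*5 + 1 = 16.
  i=4: a_4=3, p_4 = 3*253 + 79 = 838, q_4 = 3*16 + 5 = 53.
  i=5: a_5=4, p_5 = 4*838 + 253 = 3605, q_5 = 4*53 + 16 = 228.
  i=6: a_6=1, p_6 = 1*3605 + 838 = 4443, q_6 = 1*228 + 53 = 281.
  i=7: a_7=30, p_7 = 30*4443 + 3605 = 136895, q_7 = 30*281 + 228 = 8658.
  i=8: a_8=1, p_8 = 1*136895 + 4443 = 141338, q_8 = 1*8658 + 281 = 8939.
  i=9: a_9=4, p_9 = 4*141338 + 136895 = 702247, q_9 = 4*8939 + 8658 = 44414.
  i=10: a_10=3, p_10 = 3*702247 + 141338 = 2248079, q_10 = 3*44414 + 8939 = 142181.
  i=11: a_11=3, p_11 = 3*2248079 + 702247 = 7446484, q_11 = 3*142181 + 44414 = 470957.
  i=12: a_12=4, p_12 = 4*7446484 + 2248079 = 32034015, q_12 = 4*470957 + 142181 = 2026009.
  i=13: a_13=1, p_13 = 1*32034015 + 7446484 = 39480499, q_13 = 1*2026009 + 470957 = 2496966.
Indeed p_6^2 - 250*q_6^2 = 19740249 - 19740250 = -1, not +1.
Check: 39480499^2 - 250*2496966^2 = 1558709801289001 - 1558709801289000 = 1, so (x, y) = (39480499, 2496966) solves the equation, and by the theorem it is the least positive solution.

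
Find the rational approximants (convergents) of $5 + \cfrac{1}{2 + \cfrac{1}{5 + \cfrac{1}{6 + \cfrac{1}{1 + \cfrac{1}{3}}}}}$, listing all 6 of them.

Using the convergent recurrence p_i = a_i*p_{i-1} + p_{i-2}, q_i = a_i*q_{i-1} + q_{i-2} with p_{-2}=0, p_{-1}=1, q_{-2}=1, q_{-1}=0:
  i=0: a_0=5, p_0 = 5*1 + 0 = 5, q_0 = 5*0 + 1 = 1.
  i=1: a_1=2, p_1 = 2*5 + 1 = 11, q_1 = 2*1 + 0 = 2.
  i=2: a_2=5, p_2 = 5*11 + 5 = 60, q_2 = 5*2 + 1 = 11.
  i=3: a_3=6, p_3 = 6*60 + 11 = 371, q_3 = 6*11 + 2 = 68.
  i=4: a_4=1, p_4 = 1*371 + 60 = 431, q_4 = 1*68 + 11 = 79.
  i=5: a_5=3, p_5 = 3*431 + 371 = 1664, q_5 = 3*79 + 68 = 305.

5/1, 11/2, 60/11, 371/68, 431/79, 1664/305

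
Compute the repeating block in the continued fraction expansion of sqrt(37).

Write x_i = (sqrt(37) + m_i)/d_i with (m_0, d_0) = (0, 1). a_0 = floor(sqrt(37)) = 6, since 6^2 = 36 <= 37 < 49 = 7^2.
Iterate m_{i+1} = d_i*a_i - m_i, d_{i+1} = (37 - m_{i+1}^2)/d_i, a_{i+1} = floor((a_0 + m_{i+1})/d_{i+1}):
  m_1 = 1*6 - 0 = 6, d_1 = (37 - 6^2)/1 = 1/1 = 1, a_1 = floor((6 + 6)/1) = 12.
  m_2 = 1*12 - 6 = 6, d_2 = (37 - 6^2)/1 = 1/1 = 1: (m_2, d_2) = (m_1, d_1) = (6, 1), so from here the quotient a_1 repeats; the period length is 1.
Hence the expansion of sqrt(37) is a_0 = 6 followed by the repeating block 12 (period 1).

[6; (12)]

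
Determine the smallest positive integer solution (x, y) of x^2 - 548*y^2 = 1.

(x, y) = (6083073, 259856)

First expand sqrt(548) as a continued fraction. With x_i = (sqrt(548) + m_i)/d_i and (m_0, d_0) = (0, 1): a_0 = floor(sqrt(548)) = 23, since 23^2 = 529 <= 548 < 576 = 24^2.
Iterate m_{i+1} = d_i*a_i - m_i, d_{i+1} = (548 - m_{i+1}^2)/d_i, a_{i+1} = floor((a_0 + m_{i+1})/d_{i+1}):
  m_1 = 1*23 - 0 = 23, d_1 = (548 - 23^2)/1 = 19/1 = 19, a_1 = floor((23 + 23)/19) = 2.
  m_2 = 19*2 - 23 = 15, d_2 = (548 - 15^2)/19 = 323/19 = 17, a_2 = floor((23 + 15)/17) = 2.
  m_3 = 17*2 - 15 = 19, d_3 = (548 - 19^2)/17 = 187/17 = 11, a_3 = floor((23 + 19)/11) = 3.
  m_4 = 11*3 - 19 = 14, d_4 = (548 - 14^2)/11 = 352/11 = 32, a_4 = floor((23 + 14)/32) = 1.
  m_5 = 32*1 - 14 = 18, d_5 = (548 - 18^2)/32 = 224/32 = 7, a_5 = floor((23 + 18)/7) = 5.
  m_6 = 7*5 - 18 = 17, d_6 = (548 - 17^2)/7 = 259/7 = 37, a_6 = floor((23 + 17)/37) = 1.
  m_7 = 37*1 - 17 = 20, d_7 = (548 - 20^2)/37 = 148/37 = 4, a_7 = floor((23 + 20)/4) = 10.
  m_8 = 4*10 - 20 = 20, d_8 = (548 - 20^2)/4 = 148/4 = 37, a_8 = floor((23 + 20)/37) = 1.
  m_9 = 37*1 - 20 = 17, d_9 = (548 - 17^2)/37 = 259/37 = 7, a_9 = floor((23 + 17)/7) = 5.
  m_10 = 7*5 - 17 = 18, d_10 = (548 - 18^2)/7 = 224/7 = 32, a_10 = floor((23 + 18)/32) = 1.
  m_11 = 32*1 - 18 = 14, d_11 = (548 - 14^2)/32 = 352/32 = 11, a_11 = floor((23 + 14)/11) = 3.
  m_12 = 11*3 - 14 = 19, d_12 = (548 - 19^2)/11 = 187/11 = 17, a_12 = floor((23 + 19)/17) = 2.
  m_13 = 17*2 - 19 = 15, d_13 = (548 - 15^2)/17 = 323/17 = 19, a_13 = floor((23 + 15)/19) = 2.
  m_14 = 19*2 - 15 = 23, d_14 = (548 - 23^2)/19 = 19/19 = 1, a_14 = floor((23 + 23)/1) = 46.
  m_15 = 1*46 - 23 = 23, d_15 = (548 - 23^2)/1 = 19/1 = 19: (m_15, d_15) = (m_1, d_1) = (23, 19), so from here the quotients repeat a_1, ..., a_14; the period length is 14.
So sqrt(548) = [23; (2, 2, 3, 1, 5, 1, 10, 1, 5, 1, 3, 2, 2, 46)] with period length k = 14.
k is even, so the fundamental solution of x^2 - 548y^2 = 1 is (p_{k-1}, q_{k-1}) = (p_13, q_13); compute convergents through index 13.
Convergents (p_i = a_i*p_{i-1} + p_{i-2}, q_i = a_i*q_{i-1} + q_{i-2} with p_{-2}=0, p_{-1}=1, q_{-2}=1, q_{-1}=0):
  i=0: a_0=23, p_0 = 23*1 + 0 = 23, q_0 = 23*0 + 1 = 1.
  i=1: a_1=2, p_1 = 2*23 + 1 = 47, q_1 = 2*1 + 0 = 2.
  i=2: a_2=2, p_2 = 2*47 + 23 = 117, q_2 = 2*2 + 1 = 5.
  i=3: a_3=3, p_3 = 3*117 + 47 = 398, q_3 = 3*5 + 2 = 17.
  i=4: a_4=1, p_4 = 1*398 + 117 = 515, q_4 = 1*17 + 5 = 22.
  i=5: a_5=5, p_5 = 5*515 + 398 = 2973, q_5 = 5*22 + 17 = 127.
  i=6: a_6=1, p_6 = 1*2973 + 515 = 3488, q_6 = 1*127 + 22 = 149.
  i=7: a_7=10, p_7 = 10*3488 + 2973 = 37853, q_7 = 10*149 + 127 = 1617.
  i=8: a_8=1, p_8 = 1*37853 + 3488 = 41341, q_8 = 1*1617 + 149 = 1766.
  i=9: a_9=5, p_9 = 5*41341 + 37853 = 244558, q_9 = 5*1766 + 1617 = 10447.
  i=10: a_10=1, p_10 = 1*244558 + 41341 = 285899, q_10 = 1*10447 + 1766 = 12213.
  i=11: a_11=3, p_11 = 3*285899 + 244558 = 1102255, q_11 = 3*12213 + 10447 = 47086.
  i=12: a_12=2, p_12 = 2*1102255 + 285899 = 2490409, q_12 = 2*47086 + 12213 = 106385.
  i=13: a_13=2, p_13 = 2*2490409 + 1102255 = 6083073, q_13 = 2*106385 + 47086 = 259856.
Check: 6083073^2 - 548*259856^2 = 37003777123329 - 37003777123328 = 1, so (x, y) = (6083073, 259856) solves the equation, and by the theorem it is the least positive solution.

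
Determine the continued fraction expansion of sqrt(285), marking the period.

Write x_i = (sqrt(285) + m_i)/d_i with (m_0, d_0) = (0, 1). a_0 = floor(sqrt(285)) = 16, since 16^2 = 256 <= 285 < 289 = 17^2.
Iterate m_{i+1} = d_i*a_i - m_i, d_{i+1} = (285 - m_{i+1}^2)/d_i, a_{i+1} = floor((a_0 + m_{i+1})/d_{i+1}):
  m_1 = 1*16 - 0 = 16, d_1 = (285 - 16^2)/1 = 29/1 = 29, a_1 = floor((16 + 16)/29) = 1.
  m_2 = 29*1 - 16 = 13, d_2 = (285 - 13^2)/29 = 116/29 = 4, a_2 = floor((16 + 13)/4) = 7.
  m_3 = 4*7 - 13 = 15, d_3 = (285 - 15^2)/4 = 60/4 = 15, a_3 = floor((16 + 15)/15) = 2.
  m_4 = 15*2 - 15 = 15, d_4 = (285 - 15^2)/15 = 60/15 = 4, a_4 = floor((16 + 15)/4) = 7.
  m_5 = 4*7 - 15 = 13, d_5 = (285 - 13^2)/4 = 116/4 = 29, a_5 = floor((16 + 13)/29) = 1.
  m_6 = 29*1 - 13 = 16, d_6 = (285 - 16^2)/29 = 29/29 = 1, a_6 = floor((16 + 16)/1) = 32.
  m_7 = 1*32 - 16 = 16, d_7 = (285 - 16^2)/1 = 29/1 = 29: (m_7, d_7) = (m_1, d_1) = (16, 29), so from here the quotients repeat a_1, ..., a_6; the period length is 6.
Hence the expansion of sqrt(285) is a_0 = 16 followed by the repeating block 1, 7, 2, 7, 1, 32 (period 6).

[16; (1, 7, 2, 7, 1, 32)]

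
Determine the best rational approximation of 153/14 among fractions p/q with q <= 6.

11/1

Expand x = 153/14 as a continued fraction with the Euclidean algorithm:
  153 = 10*14 + 13, so a_0 = 10.
  14 = 1*13 + 1, so a_1 = 1.
  13 = 13*1 + 0, so a_2 = 13.
so x = [10; 1, 13].
Convergents (p_i = a_i*p_{i-1} + p_{i-2}, q_i = a_i*q_{i-1} + q_{i-2} with p_{-2}=0, p_{-1}=1, q_{-2}=1, q_{-1}=0), until the denominator exceeds 6:
  i=0: a_0=10, p_0 = 10*1 + 0 = 10, q_0 = 10*0 + 1 = 1.
  i=1: a_1=1, p_1 = 1*10 + 1 = 11, q_1 = 1*1 + 0 = 1.
  i=2: a_2=13, p_2 = 13*11 + 10 = 153, q_2 = 13*1 + 1 = 14.
q_2 = 14 > 6, so the last convergent with denominator <= 6 is p_1/q_1 = 11/1.
The closest fraction with denominator <= 6 is either p_1/q_1 or the intermediate fraction (k*p_1 + p_0)/(k*q_1 + q_0) with the largest k >= 1 whose denominator stays <= 6; these approach x as k grows, and every other convergent or intermediate fraction in range is farther away.
Largest k: floor((6 - q_0)/q_1) = floor((6 - 1)/1) = 5.
That gives (5*11 + 10)/(5*1 + 1) = 65/6.
Compare the errors: |x - 11/1| = |153*1 - 11*14|/(14*1) = 1/14, and |x - 65/6| = |153*6 - 65*14|/(14*6) = 8/84.
Cross-multiplying, 1*84 = 84 < 112 = 8*14, so 1/14 is smaller: the convergent 11/1 is closer to x than 65/6.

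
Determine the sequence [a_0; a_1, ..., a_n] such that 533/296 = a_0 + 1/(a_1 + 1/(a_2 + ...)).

Run the Euclidean algorithm on 533 and 296; the successive quotients are the partial quotients a_0, a_1, ... (each step inverts the fractional part left over by the previous one):
  533 = 1*296 + 237, so a_0 = 1.
  296 = 1*237 + 59, so a_1 = 1.
  237 = 4*59 + 1, so a_2 = 4.
  59 = 59*1 + 0, so a_3 = 59.
The remainder reaches 0 after 4 divisions, so the expansion has 4 partial quotients, read off in order.

[1; 1, 4, 59]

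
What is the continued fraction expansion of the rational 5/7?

Run the Euclidean algorithm on 5 and 7; the successive quotients are the partial quotients a_0, a_1, ... (each step inverts the fractional part left over by the previous one):
  5 = 0*7 + 5, so a_0 = 0.
  7 = 1*5 + 2, so a_1 = 1.
  5 = 2*2 + 1, so a_2 = 2.
  2 = 2*1 + 0, so a_3 = 2.
The remainder reaches 0 after 4 divisions, so the expansion has 4 partial quotients, read off in order.

[0; 1, 2, 2]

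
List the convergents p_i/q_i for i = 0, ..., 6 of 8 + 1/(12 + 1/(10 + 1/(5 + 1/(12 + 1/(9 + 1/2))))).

Using the convergent recurrence p_i = a_i*p_{i-1} + p_{i-2}, q_i = a_i*q_{i-1} + q_{i-2} with p_{-2}=0, p_{-1}=1, q_{-2}=1, q_{-1}=0:
  i=0: a_0=8, p_0 = 8*1 + 0 = 8, q_0 = 8*0 + 1 = 1.
  i=1: a_1=12, p_1 = 12*8 + 1 = 97, q_1 = 12*1 + 0 = 12.
  i=2: a_2=10, p_2 = 10*97 + 8 = 978, q_2 = 10*12 + 1 = 121.
  i=3: a_3=5, p_3 = 5*978 + 97 = 4987, q_3 = 5*121 + 12 = 617.
  i=4: a_4=12, p_4 = 12*4987 + 978 = 60822, q_4 = 12*617 + 121 = 7525.
  i=5: a_5=9, p_5 = 9*60822 + 4987 = 552385, q_5 = 9*7525 + 617 = 68342.
  i=6: a_6=2, p_6 = 2*552385 + 60822 = 1165592, q_6 = 2*68342 + 7525 = 144209.

8/1, 97/12, 978/121, 4987/617, 60822/7525, 552385/68342, 1165592/144209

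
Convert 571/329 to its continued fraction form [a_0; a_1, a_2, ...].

Run the Euclidean algorithm on 571 and 329; the successive quotients are the partial quotients a_0, a_1, ... (each step inverts the fractional part left over by the previous one):
  571 = 1*329 + 242, so a_0 = 1.
  329 = 1*242 + 87, so a_1 = 1.
  242 = 2*87 + 68, so a_2 = 2.
  87 = 1*68 + 19, so a_3 = 1.
  68 = 3*19 + 11, so a_4 = 3.
  19 = 1*11 + 8, so a_5 = 1.
  11 = 1*8 + 3, so a_6 = 1.
  8 = 2*3 + 2, so a_7 = 2.
  3 = 1*2 + 1, so a_8 = 1.
  2 = 2*1 + 0, so a_9 = 2.
The remainder reaches 0 after 10 divisions, so the expansion has 10 partial quotients, read off in order.

[1; 1, 2, 1, 3, 1, 1, 2, 1, 2]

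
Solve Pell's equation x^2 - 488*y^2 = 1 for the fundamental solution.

First expand sqrt(488) as a continued fraction. With x_i = (sqrt(488) + m_i)/d_i and (m_0, d_0) = (0, 1): a_0 = floor(sqrt(488)) = 22, since 22^2 = 484 <= 488 < 529 = 23^2.
Iterate m_{i+1} = d_i*a_i - m_i, d_{i+1} = (488 - m_{i+1}^2)/d_i, a_{i+1} = floor((a_0 + m_{i+1})/d_{i+1}):
  m_1 = 1*22 - 0 = 22, d_1 = (488 - 22^2)/1 = 4/1 = 4, a_1 = floor((22 + 22)/4) = 11.
  m_2 = 4*11 - 22 = 22, d_2 = (488 - 22^2)/4 = 4/4 = 1, a_2 = floor((22 + 22)/1) = 44.
  m_3 = 1*44 - 22 = 22, d_3 = (488 - 22^2)/1 = 4/1 = 4: (m_3, d_3) = (m_1, d_1) = (22, 4), so from here the quotients repeat a_1, a_2; the period length is 2.
So sqrt(488) = [22; (11, 44)] with period length k = 2.
k is even, so the fundamental solution of x^2 - 488y^2 = 1 is (p_{k-1}, q_{k-1}) = (p_1, q_1); compute convergents through index 1.
Convergents (p_i = a_i*p_{i-1} + p_{i-2}, q_i = a_i*q_{i-1} + q_{i-2} with p_{-2}=0, p_{-1}=1, q_{-2}=1, q_{-1}=0):
  i=0: a_0=22, p_0 = 22*1 + 0 = 22, q_0 = 22*0 + 1 = 1.
  i=1: a_1=11, p_1 = 11*22 + 1 = 243, q_1 = 11*1 + 0 = 11.
Check: 243^2 - 488*11^2 = 59049 - 59048 = 1, so (x, y) = (243, 11) solves the equation, and by the theorem it is the least positive solution.

(x, y) = (243, 11)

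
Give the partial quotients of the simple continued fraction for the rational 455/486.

[0; 1, 14, 1, 2, 10]

Run the Euclidean algorithm on 455 and 486; the successive quotients are the partial quotients a_0, a_1, ... (each step inverts the fractional part left over by the previous one):
  455 = 0*486 + 455, so a_0 = 0.
  486 = 1*455 + 31, so a_1 = 1.
  455 = 14*31 + 21, so a_2 = 14.
  31 = 1*21 + 10, so a_3 = 1.
  21 = 2*10 + 1, so a_4 = 2.
  10 = 10*1 + 0, so a_5 = 10.
The remainder reaches 0 after 6 divisions, so the expansion has 6 partial quotients, read off in order.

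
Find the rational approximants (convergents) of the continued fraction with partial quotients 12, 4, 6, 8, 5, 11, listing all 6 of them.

Using the convergent recurrence p_i = a_i*p_{i-1} + p_{i-2}, q_i = a_i*q_{i-1} + q_{i-2} with p_{-2}=0, p_{-1}=1, q_{-2}=1, q_{-1}=0:
  i=0: a_0=12, p_0 = 12*1 + 0 = 12, q_0 = 12*0 + 1 = 1.
  i=1: a_1=4, p_1 = 4*12 + 1 = 49, q_1 = 4*1 + 0 = 4.
  i=2: a_2=6, p_2 = 6*49 + 12 = 306, q_2 = 6*4 + 1 = 25.
  i=3: a_3=8, p_3 = 8*306 + 49 = 2497, q_3 = 8*25 + 4 = 204.
  i=4: a_4=5, p_4 = 5*2497 + 306 = 12791, q_4 = 5*204 + 25 = 1045.
  i=5: a_5=11, p_5 = 11*12791 + 2497 = 143198, q_5 = 11*1045 + 204 = 11699.

12/1, 49/4, 306/25, 2497/204, 12791/1045, 143198/11699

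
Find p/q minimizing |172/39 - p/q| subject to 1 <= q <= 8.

Expand x = 172/39 as a continued fraction with the Euclidean algorithm:
  172 = 4*39 + 16, so a_0 = 4.
  39 = 2*16 + 7, so a_1 = 2.
  16 = 2*7 + 2, so a_2 = 2.
  7 = 3*2 + 1, so a_3 = 3.
  2 = 2*1 + 0, so a_4 = 2.
so x = [4; 2, 2, 3, 2].
Convergents (p_i = a_i*p_{i-1} + p_{i-2}, q_i = a_i*q_{i-1} + q_{i-2} with p_{-2}=0, p_{-1}=1, q_{-2}=1, q_{-1}=0), until the denominator exceeds 8:
  i=0: a_0=4, p_0 = 4*1 + 0 = 4, q_0 = 4*0 + 1 = 1.
  i=1: a_1=2, p_1 = 2*4 + 1 = 9, q_1 = 2*1 + 0 = 2.
  i=2: a_2=2, p_2 = 2*9 + 4 = 22, q_2 = 2*2 + 1 = 5.
  i=3: a_3=3, p_3 = 3*22 + 9 = 75, q_3 = 3*5 + 2 = 17.
q_3 = 17 > 8, so the last convergent with denominator <= 8 is p_2/q_2 = 22/5.
The closest fraction with denominator <= 8 is either p_2/q_2 or the intermediate fraction (k*p_2 + p_1)/(k*q_2 + q_1) with the largest k >= 1 whose denominator stays <= 8; these approach x as k grows, and every other convergent or intermediate fraction in range is farther away.
Largest k: floor((8 - q_1)/q_2) = floor((8 - 2)/5) = 1.
That gives (1*22 + 9)/(1*5 + 2) = 31/7.
Compare the errors: |x - 22/5| = |172*5 - 22*39|/(39*5) = 2/195, and |x - 31/7| = |172*7 - 31*39|/(39*7) = 5/273.
Cross-multiplying, 2*273 = 546 < 975 = 5*195, so 2/195 is smaller: the convergent 22/5 is closer to x than 31/7.

22/5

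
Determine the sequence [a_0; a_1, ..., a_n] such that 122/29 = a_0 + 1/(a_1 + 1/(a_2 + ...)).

[4; 4, 1, 5]

Run the Euclidean algorithm on 122 and 29; the successive quotients are the partial quotients a_0, a_1, ... (each step inverts the fractional part left over by the previous one):
  122 = 4*29 + 6, so a_0 = 4.
  29 = 4*6 + 5, so a_1 = 4.
  6 = 1*5 + 1, so a_2 = 1.
  5 = 5*1 + 0, so a_3 = 5.
The remainder reaches 0 after 4 divisions, so the expansion has 4 partial quotients, read off in order.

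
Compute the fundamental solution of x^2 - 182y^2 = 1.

(x, y) = (27, 2)

First expand sqrt(182) as a continued fraction. With x_i = (sqrt(182) + m_i)/d_i and (m_0, d_0) = (0, 1): a_0 = floor(sqrt(182)) = 13, since 13^2 = 169 <= 182 < 196 = 14^2.
Iterate m_{i+1} = d_i*a_i - m_i, d_{i+1} = (182 - m_{i+1}^2)/d_i, a_{i+1} = floor((a_0 + m_{i+1})/d_{i+1}):
  m_1 = 1*13 - 0 = 13, d_1 = (182 - 13^2)/1 = 13/1 = 13, a_1 = floor((13 + 13)/13) = 2.
  m_2 = 13*2 - 13 = 13, d_2 = (182 - 13^2)/13 = 13/13 = 1, a_2 = floor((13 + 13)/1) = 26.
  m_3 = 1*26 - 13 = 13, d_3 = (182 - 13^2)/1 = 13/1 = 13: (m_3, d_3) = (m_1, d_1) = (13, 13), so from here the quotients repeat a_1, a_2; the period length is 2.
So sqrt(182) = [13; (2, 26)] with period length k = 2.
k is even, so the fundamental solution of x^2 - 182y^2 = 1 is (p_{k-1}, q_{k-1}) = (p_1, q_1); compute convergents through index 1.
Convergents (p_i = a_i*p_{i-1} + p_{i-2}, q_i = a_i*q_{i-1} + q_{i-2} with p_{-2}=0, p_{-1}=1, q_{-2}=1, q_{-1}=0):
  i=0: a_0=13, p_0 = 13*1 + 0 = 13, q_0 = 13*0 + 1 = 1.
  i=1: a_1=2, p_1 = 2*13 + 1 = 27, q_1 = 2*1 + 0 = 2.
Check: 27^2 - 182*2^2 = 729 - 728 = 1, so (x, y) = (27, 2) solves the equation, and by the theorem it is the least positive solution.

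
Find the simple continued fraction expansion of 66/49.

[1; 2, 1, 7, 2]

Run the Euclidean algorithm on 66 and 49; the successive quotients are the partial quotients a_0, a_1, ... (each step inverts the fractional part left over by the previous one):
  66 = 1*49 + 17, so a_0 = 1.
  49 = 2*17 + 15, so a_1 = 2.
  17 = 1*15 + 2, so a_2 = 1.
  15 = 7*2 + 1, so a_3 = 7.
  2 = 2*1 + 0, so a_4 = 2.
The remainder reaches 0 after 5 divisions, so the expansion has 5 partial quotients, read off in order.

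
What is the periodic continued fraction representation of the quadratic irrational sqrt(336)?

[18; (3, 36)]

Write x_i = (sqrt(336) + m_i)/d_i with (m_0, d_0) = (0, 1). a_0 = floor(sqrt(336)) = 18, since 18^2 = 324 <= 336 < 361 = 19^2.
Iterate m_{i+1} = d_i*a_i - m_i, d_{i+1} = (336 - m_{i+1}^2)/d_i, a_{i+1} = floor((a_0 + m_{i+1})/d_{i+1}):
  m_1 = 1*18 - 0 = 18, d_1 = (336 - 18^2)/1 = 12/1 = 12, a_1 = floor((18 + 18)/12) = 3.
  m_2 = 12*3 - 18 = 18, d_2 = (336 - 18^2)/12 = 12/12 = 1, a_2 = floor((18 + 18)/1) = 36.
  m_3 = 1*36 - 18 = 18, d_3 = (336 - 18^2)/1 = 12/1 = 12: (m_3, d_3) = (m_1, d_1) = (18, 12), so from here the quotients repeat a_1, a_2; the period length is 2.
Hence the expansion of sqrt(336) is a_0 = 18 followed by the repeating block 3, 36 (period 2).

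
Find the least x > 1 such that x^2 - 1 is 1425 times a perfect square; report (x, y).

(x, y) = (151, 4)

First expand sqrt(1425) as a continued fraction. With x_i = (sqrt(1425) + m_i)/d_i and (m_0, d_0) = (0, 1): a_0 = floor(sqrt(1425)) = 37, since 37^2 = 1369 <= 1425 < 1444 = 38^2.
Iterate m_{i+1} = d_i*a_i - m_i, d_{i+1} = (1425 - m_{i+1}^2)/d_i, a_{i+1} = floor((a_0 + m_{i+1})/d_{i+1}):
  m_1 = 1*37 - 0 = 37, d_1 = (1425 - 37^2)/1 = 56/1 = 56, a_1 = floor((37 + 37)/56) = 1.
  m_2 = 56*1 - 37 = 19, d_2 = (1425 - 19^2)/56 = 1064/56 = 19, a_2 = floor((37 + 19)/19) = 2.
  m_3 = 19*2 - 19 = 19, d_3 = (1425 - 19^2)/19 = 1064/19 = 56, a_3 = floor((37 + 19)/56) = 1.
  m_4 = 56*1 - 19 = 37, d_4 = (1425 - 37^2)/56 = 56/56 = 1, a_4 = floor((37 + 37)/1) = 74.
  m_5 = 1*74 - 37 = 37, d_5 = (1425 - 37^2)/1 = 56/1 = 56: (m_5, d_5) = (m_1, d_1) = (37, 56), so from here the quotients repeat a_1, ..., a_4; the period length is 4.
So sqrt(1425) = [37; (1, 2, 1, 74)] with period length k = 4.
k is even, so the fundamental solution of x^2 - 1425y^2 = 1 is (p_{k-1}, q_{k-1}) = (p_3, q_3); compute convergents through index 3.
Convergents (p_i = a_i*p_{i-1} + p_{i-2}, q_i = a_i*q_{i-1} + q_{i-2} with p_{-2}=0, p_{-1}=1, q_{-2}=1, q_{-1}=0):
  i=0: a_0=37, p_0 = 37*1 + 0 = 37, q_0 = 37*0 + 1 = 1.
  i=1: a_1=1, p_1 = 1*37 + 1 = 38, q_1 = 1*1 + 0 = 1.
  i=2: a_2=2, p_2 = 2*38 + 37 = 113, q_2 = 2*1 + 1 = 3.
  i=3: a_3=1, p_3 = 1*113 + 38 = 151, q_3 = 1*3 + 1 = 4.
Check: 151^2 - 1425*4^2 = 22801 - 22800 = 1, so (x, y) = (151, 4) solves the equation, and by the theorem it is the least positive solution.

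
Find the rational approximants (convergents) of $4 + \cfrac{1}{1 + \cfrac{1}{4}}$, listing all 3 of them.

Using the convergent recurrence p_i = a_i*p_{i-1} + p_{i-2}, q_i = a_i*q_{i-1} + q_{i-2} with p_{-2}=0, p_{-1}=1, q_{-2}=1, q_{-1}=0:
  i=0: a_0=4, p_0 = 4*1 + 0 = 4, q_0 = 4*0 + 1 = 1.
  i=1: a_1=1, p_1 = 1*4 + 1 = 5, q_1 = 1*1 + 0 = 1.
  i=2: a_2=4, p_2 = 4*5 + 4 = 24, q_2 = 4*1 + 1 = 5.

4/1, 5/1, 24/5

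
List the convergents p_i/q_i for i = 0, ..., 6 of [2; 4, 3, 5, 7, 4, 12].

2/1, 9/4, 29/13, 154/69, 1107/496, 4582/2053, 56091/25132

Using the convergent recurrence p_i = a_i*p_{i-1} + p_{i-2}, q_i = a_i*q_{i-1} + q_{i-2} with p_{-2}=0, p_{-1}=1, q_{-2}=1, q_{-1}=0:
  i=0: a_0=2, p_0 = 2*1 + 0 = 2, q_0 = 2*0 + 1 = 1.
  i=1: a_1=4, p_1 = 4*2 + 1 = 9, q_1 = 4*1 + 0 = 4.
  i=2: a_2=3, p_2 = 3*9 + 2 = 29, q_2 = 3*4 + 1 = 13.
  i=3: a_3=5, p_3 = 5*29 + 9 = 154, q_3 = 5*13 + 4 = 69.
  i=4: a_4=7, p_4 = 7*154 + 29 = 1107, q_4 = 7*69 + 13 = 496.
  i=5: a_5=4, p_5 = 4*1107 + 154 = 4582, q_5 = 4*496 + 69 = 2053.
  i=6: a_6=12, p_6 = 12*4582 + 1107 = 56091, q_6 = 12*2053 + 496 = 25132.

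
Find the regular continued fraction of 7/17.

Run the Euclidean algorithm on 7 and 17; the successive quotients are the partial quotients a_0, a_1, ... (each step inverts the fractional part left over by the previous one):
  7 = 0*17 + 7, so a_0 = 0.
  17 = 2*7 + 3, so a_1 = 2.
  7 = 2*3 + 1, so a_2 = 2.
  3 = 3*1 + 0, so a_3 = 3.
The remainder reaches 0 after 4 divisions, so the expansion has 4 partial quotients, read off in order.

[0; 2, 2, 3]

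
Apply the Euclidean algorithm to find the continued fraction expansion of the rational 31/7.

[4; 2, 3]

Run the Euclidean algorithm on 31 and 7; the successive quotients are the partial quotients a_0, a_1, ... (each step inverts the fractional part left over by the previous one):
  31 = 4*7 + 3, so a_0 = 4.
  7 = 2*3 + 1, so a_1 = 2.
  3 = 3*1 + 0, so a_2 = 3.
The remainder reaches 0 after 3 divisions, so the expansion has 3 partial quotients, read off in order.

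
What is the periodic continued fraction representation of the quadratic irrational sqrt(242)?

[15; (1, 1, 3, 1, 14, 1, 3, 1, 1, 30)]

Write x_i = (sqrt(242) + m_i)/d_i with (m_0, d_0) = (0, 1). a_0 = floor(sqrt(242)) = 15, since 15^2 = 225 <= 242 < 256 = 16^2.
Iterate m_{i+1} = d_i*a_i - m_i, d_{i+1} = (242 - m_{i+1}^2)/d_i, a_{i+1} = floor((a_0 + m_{i+1})/d_{i+1}):
  m_1 = 1*15 - 0 = 15, d_1 = (242 - 15^2)/1 = 17/1 = 17, a_1 = floor((15 + 15)/17) = 1.
  m_2 = 17*1 - 15 = 2, d_2 = (242 - 2^2)/17 = 238/17 = 14, a_2 = floor((15 + 2)/14) = 1.
  m_3 = 14*1 - 2 = 12, d_3 = (242 - 12^2)/14 = 98/14 = 7, a_3 = floor((15 + 12)/7) = 3.
  m_4 = 7*3 - 12 = 9, d_4 = (242 - 9^2)/7 = 161/7 = 23, a_4 = floor((15 + 9)/23) = 1.
  m_5 = 23*1 - 9 = 14, d_5 = (242 - 14^2)/23 = 46/23 = 2, a_5 = floor((15 + 14)/2) = 14.
  m_6 = 2*14 - 14 = 14, d_6 = (242 - 14^2)/2 = 46/2 = 23, a_6 = floor((15 + 14)/23) = 1.
  m_7 = 23*1 - 14 = 9, d_7 = (242 - 9^2)/23 = 161/23 = 7, a_7 = floor((15 + 9)/7) = 3.
  m_8 = 7*3 - 9 = 12, d_8 = (242 - 12^2)/7 = 98/7 = 14, a_8 = floor((15 + 12)/14) = 1.
  m_9 = 14*1 - 12 = 2, d_9 = (242 - 2^2)/14 = 238/14 = 17, a_9 = floor((15 + 2)/17) = 1.
  m_10 = 17*1 - 2 = 15, d_10 = (242 - 15^2)/17 = 17/17 = 1, a_10 = floor((15 + 15)/1) = 30.
  m_11 = 1*30 - 15 = 15, d_11 = (242 - 15^2)/1 = 17/1 = 17: (m_11, d_11) = (m_1, d_1) = (15, 17), so from here the quotients repeat a_1, ..., a_10; the period length is 10.
Hence the expansion of sqrt(242) is a_0 = 15 followed by the repeating block 1, 1, 3, 1, 14, 1, 3, 1, 1, 30 (period 10).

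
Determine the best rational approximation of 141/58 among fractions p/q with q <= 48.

107/44

Expand x = 141/58 as a continued fraction with the Euclidean algorithm:
  141 = 2*58 + 25, so a_0 = 2.
  58 = 2*25 + 8, so a_1 = 2.
  25 = 3*8 + 1, so a_2 = 3.
  8 = 8*1 + 0, so a_3 = 8.
so x = [2; 2, 3, 8].
Convergents (p_i = a_i*p_{i-1} + p_{i-2}, q_i = a_i*q_{i-1} + q_{i-2} with p_{-2}=0, p_{-1}=1, q_{-2}=1, q_{-1}=0), until the denominator exceeds 48:
  i=0: a_0=2, p_0 = 2*1 + 0 = 2, q_0 = 2*0 + 1 = 1.
  i=1: a_1=2, p_1 = 2*2 + 1 = 5, q_1 = 2*1 + 0 = 2.
  i=2: a_2=3, p_2 = 3*5 + 2 = 17, q_2 = 3*2 + 1 = 7.
  i=3: a_3=8, p_3 = 8*17 + 5 = 141, q_3 = 8*7 + 2 = 58.
q_3 = 58 > 48, so the last convergent with denominator <= 48 is p_2/q_2 = 17/7.
The closest fraction with denominator <= 48 is either p_2/q_2 or the intermediate fraction (k*p_2 + p_1)/(k*q_2 + q_1) with the largest k >= 1 whose denominator stays <= 48; these approach x as k grows, and every other convergent or intermediate fraction in range is farther away.
Largest k: floor((48 - q_1)/q_2) = floor((48 - 2)/7) = 6.
That gives (6*17 + 5)/(6*7 + 2) = 107/44.
Compare the errors: |x - 17/7| = |141*7 - 17*58|/(58*7) = 1/406, and |x - 107/44| = |141*44 - 107*58|/(58*44) = 2/2552.
Cross-multiplying, 2*406 = 812 < 2552 = 1*2552, so 2/2552 is smaller: the intermediate fraction 107/44 is closer to x than 17/7.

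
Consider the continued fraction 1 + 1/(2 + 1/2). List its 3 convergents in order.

Using the convergent recurrence p_i = a_i*p_{i-1} + p_{i-2}, q_i = a_i*q_{i-1} + q_{i-2} with p_{-2}=0, p_{-1}=1, q_{-2}=1, q_{-1}=0:
  i=0: a_0=1, p_0 = 1*1 + 0 = 1, q_0 = 1*0 + 1 = 1.
  i=1: a_1=2, p_1 = 2*1 + 1 = 3, q_1 = 2*1 + 0 = 2.
  i=2: a_2=2, p_2 = 2*3 + 1 = 7, q_2 = 2*2 + 1 = 5.

1/1, 3/2, 7/5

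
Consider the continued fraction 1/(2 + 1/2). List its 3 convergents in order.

Using the convergent recurrence p_i = a_i*p_{i-1} + p_{i-2}, q_i = a_i*q_{i-1} + q_{i-2} with p_{-2}=0, p_{-1}=1, q_{-2}=1, q_{-1}=0:
  i=0: a_0=0, p_0 = 0*1 + 0 = 0, q_0 = 0*0 + 1 = 1.
  i=1: a_1=2, p_1 = 2*0 + 1 = 1, q_1 = 2*1 + 0 = 2.
  i=2: a_2=2, p_2 = 2*1 + 0 = 2, q_2 = 2*2 + 1 = 5.

0/1, 1/2, 2/5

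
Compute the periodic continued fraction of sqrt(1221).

[34; (1, 16, 2, 16, 1, 68)]

Write x_i = (sqrt(1221) + m_i)/d_i with (m_0, d_0) = (0, 1). a_0 = floor(sqrt(1221)) = 34, since 34^2 = 1156 <= 1221 < 1225 = 35^2.
Iterate m_{i+1} = d_i*a_i - m_i, d_{i+1} = (1221 - m_{i+1}^2)/d_i, a_{i+1} = floor((a_0 + m_{i+1})/d_{i+1}):
  m_1 = 1*34 - 0 = 34, d_1 = (1221 - 34^2)/1 = 65/1 = 65, a_1 = floor((34 + 34)/65) = 1.
  m_2 = 65*1 - 34 = 31, d_2 = (1221 - 31^2)/65 = 260/65 = 4, a_2 = floor((34 + 31)/4) = 16.
  m_3 = 4*16 - 31 = 33, d_3 = (1221 - 33^2)/4 = 132/4 = 33, a_3 = floor((34 + 33)/33) = 2.
  m_4 = 33*2 - 33 = 33, d_4 = (1221 - 33^2)/33 = 132/33 = 4, a_4 = floor((34 + 33)/4) = 16.
  m_5 = 4*16 - 33 = 31, d_5 = (1221 - 31^2)/4 = 260/4 = 65, a_5 = floor((34 + 31)/65) = 1.
  m_6 = 65*1 - 31 = 34, d_6 = (1221 - 34^2)/65 = 65/65 = 1, a_6 = floor((34 + 34)/1) = 68.
  m_7 = 1*68 - 34 = 34, d_7 = (1221 - 34^2)/1 = 65/1 = 65: (m_7, d_7) = (m_1, d_1) = (34, 65), so from here the quotients repeat a_1, ..., a_6; the period length is 6.
Hence the expansion of sqrt(1221) is a_0 = 34 followed by the repeating block 1, 16, 2, 16, 1, 68 (period 6).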